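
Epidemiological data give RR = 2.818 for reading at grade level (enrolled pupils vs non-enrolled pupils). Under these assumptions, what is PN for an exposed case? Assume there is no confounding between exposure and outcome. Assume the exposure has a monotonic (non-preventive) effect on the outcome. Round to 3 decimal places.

Under exogeneity and monotonicity, PN = (RR − 1) / RR = 1 − 1/RR.
PN = (2.818 − 1) / 2.818 = 1.818 / 2.818 ≈ 0.6451

PN ≈ 0.645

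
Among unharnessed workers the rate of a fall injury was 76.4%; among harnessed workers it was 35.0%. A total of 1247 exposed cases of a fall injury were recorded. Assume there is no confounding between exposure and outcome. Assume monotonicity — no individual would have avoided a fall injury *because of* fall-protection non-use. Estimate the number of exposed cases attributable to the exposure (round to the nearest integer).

about 676 cases

p₁ = 0.764, p₀ = 0.35.
PN = (p₁ − p₀)/p₁ = (0.764 − 0.35) / 0.764 ≈ 0.54188.
Attributable cases ≈ PN × (exposed cases) = 0.54188 × 1247 ≈ 675.73.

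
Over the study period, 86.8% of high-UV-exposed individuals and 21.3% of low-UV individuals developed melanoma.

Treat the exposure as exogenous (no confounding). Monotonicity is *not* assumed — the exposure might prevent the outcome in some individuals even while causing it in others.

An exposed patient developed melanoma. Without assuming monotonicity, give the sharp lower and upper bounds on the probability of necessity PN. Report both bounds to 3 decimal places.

0.755 ≤ PN ≤ 0.907

p₁ = 0.868, p₀ = 0.213.
Under exogeneity alone the bounds on PN are max{0,(p₁−p₀)/p₁} ≤ PN ≤ min{1,(1−p₀)/p₁}.
  lower = (p₁ − p₀)/p₁ = 0.655 / 0.868 ≈ 0.7546
  upper = min{1, (1 − p₀)/p₁} = 0.787 / 0.868 ≈ 0.9067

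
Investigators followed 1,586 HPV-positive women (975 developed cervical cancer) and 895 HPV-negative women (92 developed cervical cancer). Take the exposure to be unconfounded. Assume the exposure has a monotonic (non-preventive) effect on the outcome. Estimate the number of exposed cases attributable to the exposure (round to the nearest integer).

about 812 cases

p₁ = P(outcome | exposed) = 975/1586 = 0.61475
p₀ = P(outcome | unexposed) = 92/895 = 0.10279
PN = (p₁ − p₀)/p₁ = (0.61475 − 0.10279) / 0.61475 ≈ 0.83279.
Attributable cases ≈ PN × (exposed cases) = 0.83279 × 975 ≈ 811.97.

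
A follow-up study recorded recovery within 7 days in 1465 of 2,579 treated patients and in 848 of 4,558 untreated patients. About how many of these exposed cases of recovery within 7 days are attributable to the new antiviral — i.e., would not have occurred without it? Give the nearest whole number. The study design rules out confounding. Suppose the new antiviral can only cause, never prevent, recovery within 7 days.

p₁ = P(outcome | exposed) = 1465/2579 = 0.56805
p₀ = P(outcome | unexposed) = 848/4558 = 0.18605
PN = (p₁ − p₀)/p₁ = (0.56805 − 0.18605) / 0.56805 ≈ 0.67248.
Attributable cases ≈ PN × (exposed cases) = 0.67248 × 1465 ≈ 985.19.

about 985 cases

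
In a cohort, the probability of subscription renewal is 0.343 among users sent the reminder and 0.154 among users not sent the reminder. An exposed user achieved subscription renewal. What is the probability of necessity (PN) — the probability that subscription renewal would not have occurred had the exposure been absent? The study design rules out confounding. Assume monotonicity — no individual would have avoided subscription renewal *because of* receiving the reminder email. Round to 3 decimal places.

PN ≈ 0.551

Let p₁ = 0.343, p₀ = 0.154.
Under exogeneity and monotonicity, PN = (p₁ − p₀) / p₁.
PN = (0.343 − 0.154) / 0.343 = 0.189 / 0.343 ≈ 0.5510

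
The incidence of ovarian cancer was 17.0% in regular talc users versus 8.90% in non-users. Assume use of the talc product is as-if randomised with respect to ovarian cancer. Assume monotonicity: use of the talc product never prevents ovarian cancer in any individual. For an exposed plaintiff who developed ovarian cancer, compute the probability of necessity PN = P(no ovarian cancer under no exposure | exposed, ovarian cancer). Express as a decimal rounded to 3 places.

PN ≈ 0.476

p₁ = 0.17, p₀ = 0.089.
Under exogeneity and monotonicity, PN = (p₁ − p₀) / p₁.
PN = (0.17 − 0.089) / 0.17 = 0.081 / 0.17 ≈ 0.4765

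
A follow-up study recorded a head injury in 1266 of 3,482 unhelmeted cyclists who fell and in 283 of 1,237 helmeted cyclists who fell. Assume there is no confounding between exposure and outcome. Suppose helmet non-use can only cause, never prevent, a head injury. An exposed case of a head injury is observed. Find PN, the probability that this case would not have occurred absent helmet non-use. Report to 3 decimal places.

PN ≈ 0.371

p₁ = P(outcome | exposed) = 1266/3482 = 0.36358
p₀ = P(outcome | unexposed) = 283/1237 = 0.22878
Under exogeneity and monotonicity, PN = (p₁ − p₀) / p₁.
PN = (0.36358 − 0.22878) / 0.36358 = 0.1348 / 0.36358 ≈ 0.3708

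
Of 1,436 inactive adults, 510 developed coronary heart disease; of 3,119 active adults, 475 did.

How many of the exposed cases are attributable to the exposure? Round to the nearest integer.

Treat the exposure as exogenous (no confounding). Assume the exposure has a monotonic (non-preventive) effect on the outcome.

about 291 cases

p₁ = P(outcome | exposed) = 510/1436 = 0.35515
p₀ = P(outcome | unexposed) = 475/3119 = 0.15229
PN = (p₁ − p₀)/p₁ = (0.35515 − 0.15229) / 0.35515 ≈ 0.57119.
Attributable cases ≈ PN × (exposed cases) = 0.57119 × 510 ≈ 291.31.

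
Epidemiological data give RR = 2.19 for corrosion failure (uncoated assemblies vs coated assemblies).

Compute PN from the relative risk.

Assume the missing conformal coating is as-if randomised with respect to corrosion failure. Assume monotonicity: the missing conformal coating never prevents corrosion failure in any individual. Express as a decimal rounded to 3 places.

Under exogeneity and monotonicity, PN = (RR − 1) / RR = 1 − 1/RR.
PN = (2.19 − 1) / 2.19 = 1.19 / 2.19 ≈ 0.5434

PN ≈ 0.543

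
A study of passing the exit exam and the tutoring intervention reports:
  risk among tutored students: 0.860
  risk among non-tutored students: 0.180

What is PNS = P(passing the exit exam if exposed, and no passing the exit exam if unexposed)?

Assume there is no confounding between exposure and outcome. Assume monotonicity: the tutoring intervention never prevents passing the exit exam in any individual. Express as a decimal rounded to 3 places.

PNS ≈ 0.680

Let p₁ = 0.86, p₀ = 0.18.
Under exogeneity and monotonicity, PNS = p₁ − p₀.
PNS = 0.86 − 0.18 = 0.68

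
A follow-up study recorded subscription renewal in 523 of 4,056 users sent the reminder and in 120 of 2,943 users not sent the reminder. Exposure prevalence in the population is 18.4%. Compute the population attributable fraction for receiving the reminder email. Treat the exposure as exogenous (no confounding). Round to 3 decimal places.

PAF ≈ 0.285

p₁ = P(outcome | exposed) = 523/4056 = 0.12894
p₀ = P(outcome | unexposed) = 120/2943 = 0.040775
Overall risk P(Y=1) = π·p₁ + (1−π)·p₀ = 0.184×0.12894 + 0.816×0.040775 = 0.056998.
Under exogeneity, PAF = [P(Y=1) − p₀] / P(Y=1).
PAF = (0.056998 − 0.040775) / 0.056998 ≈ 0.2846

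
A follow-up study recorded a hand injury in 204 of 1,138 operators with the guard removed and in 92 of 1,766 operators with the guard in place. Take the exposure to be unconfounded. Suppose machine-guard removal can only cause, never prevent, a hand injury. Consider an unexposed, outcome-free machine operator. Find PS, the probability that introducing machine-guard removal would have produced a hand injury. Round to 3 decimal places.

p₁ = P(outcome | exposed) = 204/1138 = 0.17926
p₀ = P(outcome | unexposed) = 92/1766 = 0.052095
Under exogeneity and monotonicity, PS = (p₁ − p₀) / (1 − p₀).
PS = (0.17926 − 0.052095) / (1 − 0.052095) = 0.12717 / 0.9479 ≈ 0.1342

PS ≈ 0.134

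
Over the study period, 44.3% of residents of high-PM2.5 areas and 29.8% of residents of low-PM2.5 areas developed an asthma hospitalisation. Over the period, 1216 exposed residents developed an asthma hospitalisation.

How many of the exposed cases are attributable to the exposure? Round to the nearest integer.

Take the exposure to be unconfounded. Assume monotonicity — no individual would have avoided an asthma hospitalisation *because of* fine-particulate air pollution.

p₁ = 0.443, p₀ = 0.298.
PN = (p₁ − p₀)/p₁ = (0.443 − 0.298) / 0.443 ≈ 0.32731.
Attributable cases ≈ PN × (exposed cases) = 0.32731 × 1216 ≈ 398.01.

about 398 cases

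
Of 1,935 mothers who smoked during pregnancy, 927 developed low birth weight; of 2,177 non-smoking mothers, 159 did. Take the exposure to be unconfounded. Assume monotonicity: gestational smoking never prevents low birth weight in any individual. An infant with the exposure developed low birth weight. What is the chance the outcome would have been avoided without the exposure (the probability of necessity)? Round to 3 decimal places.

p₁ = P(outcome | exposed) = 927/1935 = 0.47907
p₀ = P(outcome | unexposed) = 159/2177 = 0.073036
Under exogeneity and monotonicity, PN = (p₁ − p₀) / p₁.
PN = (0.47907 − 0.073036) / 0.47907 = 0.40603 / 0.47907 ≈ 0.8475

PN ≈ 0.848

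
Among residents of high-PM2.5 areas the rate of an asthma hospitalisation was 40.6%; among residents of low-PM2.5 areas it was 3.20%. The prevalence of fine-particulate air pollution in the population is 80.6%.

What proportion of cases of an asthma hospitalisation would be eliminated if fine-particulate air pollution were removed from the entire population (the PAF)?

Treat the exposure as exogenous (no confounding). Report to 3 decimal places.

p₁ = 0.406, p₀ = 0.032.
Overall risk P(Y=1) = π·p₁ + (1−π)·p₀ = 0.806×0.406 + 0.194×0.032 = 0.33344.
Under exogeneity, PAF = [P(Y=1) − p₀] / P(Y=1).
PAF = (0.33344 − 0.032) / 0.33344 ≈ 0.9040

PAF ≈ 0.904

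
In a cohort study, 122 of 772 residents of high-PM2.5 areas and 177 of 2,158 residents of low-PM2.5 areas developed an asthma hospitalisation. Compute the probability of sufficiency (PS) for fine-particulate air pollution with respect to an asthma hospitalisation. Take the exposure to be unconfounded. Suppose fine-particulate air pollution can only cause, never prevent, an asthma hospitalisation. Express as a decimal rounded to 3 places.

p₁ = P(outcome | exposed) = 122/772 = 0.15803
p₀ = P(outcome | unexposed) = 177/2158 = 0.08202
Under exogeneity and monotonicity, PS = (p₁ − p₀) / (1 − p₀).
PS = (0.15803 − 0.08202) / (1 − 0.08202) = 0.076011 / 0.91798 ≈ 0.0828

PS ≈ 0.083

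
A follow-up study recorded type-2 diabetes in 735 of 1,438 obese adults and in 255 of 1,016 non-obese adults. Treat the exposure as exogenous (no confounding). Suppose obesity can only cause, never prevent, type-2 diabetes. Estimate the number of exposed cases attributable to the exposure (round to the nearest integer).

about 374 cases

p₁ = P(outcome | exposed) = 735/1438 = 0.51113
p₀ = P(outcome | unexposed) = 255/1016 = 0.25098
PN = (p₁ − p₀)/p₁ = (0.51113 − 0.25098) / 0.51113 ≈ 0.50896.
Attributable cases ≈ PN × (exposed cases) = 0.50896 × 735 ≈ 374.08.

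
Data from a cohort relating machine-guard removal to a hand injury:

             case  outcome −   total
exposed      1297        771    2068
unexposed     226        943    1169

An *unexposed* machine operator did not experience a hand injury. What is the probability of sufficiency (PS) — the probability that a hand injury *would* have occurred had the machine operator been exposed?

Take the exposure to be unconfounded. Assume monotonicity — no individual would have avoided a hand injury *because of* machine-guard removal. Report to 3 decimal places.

p₁ = P(outcome | exposed) = 1297/2068 = 0.62718
p₀ = P(outcome | unexposed) = 226/1169 = 0.19333
Under exogeneity and monotonicity, PS = (p₁ − p₀) / (1 − p₀).
PS = (0.62718 − 0.19333) / (1 − 0.19333) = 0.43385 / 0.80667 ≈ 0.5378

PS ≈ 0.538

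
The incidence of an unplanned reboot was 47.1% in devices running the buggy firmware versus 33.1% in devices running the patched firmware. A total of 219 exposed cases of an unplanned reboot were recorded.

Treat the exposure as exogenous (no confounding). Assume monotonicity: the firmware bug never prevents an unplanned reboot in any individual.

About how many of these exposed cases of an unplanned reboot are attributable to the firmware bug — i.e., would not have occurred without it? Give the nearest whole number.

p₁ = 0.471, p₀ = 0.331.
PN = (p₁ − p₀)/p₁ = (0.471 − 0.331) / 0.471 ≈ 0.29724.
Attributable cases ≈ PN × (exposed cases) = 0.29724 × 219 ≈ 65.10.

about 65 cases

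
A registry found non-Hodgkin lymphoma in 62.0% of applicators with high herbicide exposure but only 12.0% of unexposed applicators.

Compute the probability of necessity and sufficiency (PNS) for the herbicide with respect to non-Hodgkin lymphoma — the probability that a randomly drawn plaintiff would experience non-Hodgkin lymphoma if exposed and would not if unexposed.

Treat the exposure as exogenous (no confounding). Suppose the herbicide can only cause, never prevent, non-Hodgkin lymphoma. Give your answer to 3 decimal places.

p₁ = 0.62, p₀ = 0.12.
Under exogeneity and monotonicity, PNS = p₁ − p₀.
PNS = 0.62 − 0.12 = 0.5

PNS ≈ 0.500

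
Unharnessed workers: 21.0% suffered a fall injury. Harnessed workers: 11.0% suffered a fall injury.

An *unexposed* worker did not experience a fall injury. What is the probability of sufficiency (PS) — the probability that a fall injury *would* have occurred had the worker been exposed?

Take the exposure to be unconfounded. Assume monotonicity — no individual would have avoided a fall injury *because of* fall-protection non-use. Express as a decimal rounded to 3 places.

PS ≈ 0.112

p₁ = 0.21, p₀ = 0.11.
Under exogeneity and monotonicity, PS = (p₁ − p₀) / (1 − p₀).
PS = (0.21 − 0.11) / (1 − 0.11) = 0.1 / 0.89 ≈ 0.1124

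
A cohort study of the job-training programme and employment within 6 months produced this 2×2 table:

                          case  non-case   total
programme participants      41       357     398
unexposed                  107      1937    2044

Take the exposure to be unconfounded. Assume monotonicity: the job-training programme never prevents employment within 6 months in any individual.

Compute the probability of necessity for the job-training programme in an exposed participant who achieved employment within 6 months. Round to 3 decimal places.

PN ≈ 0.492

p₁ = P(outcome | exposed) = 41/398 = 0.10302
p₀ = P(outcome | unexposed) = 107/2044 = 0.052348
Under exogeneity and monotonicity, PN = (p₁ − p₀) / p₁.
PN = (0.10302 − 0.052348) / 0.10302 = 0.050667 / 0.10302 ≈ 0.4918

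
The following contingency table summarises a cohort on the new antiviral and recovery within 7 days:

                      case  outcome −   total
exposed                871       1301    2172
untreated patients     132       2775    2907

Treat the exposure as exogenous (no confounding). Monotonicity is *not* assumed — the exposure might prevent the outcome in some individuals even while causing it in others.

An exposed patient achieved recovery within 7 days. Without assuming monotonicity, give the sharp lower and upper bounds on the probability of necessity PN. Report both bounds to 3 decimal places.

0.887 ≤ PN ≤ 1.000

p₁ = P(outcome | exposed) = 871/2172 = 0.40101
p₀ = P(outcome | unexposed) = 132/2907 = 0.045408
Under exogeneity alone the bounds on PN are max{0,(p₁−p₀)/p₁} ≤ PN ≤ min{1,(1−p₀)/p₁}.
  lower = (p₁ − p₀)/p₁ = 0.35561 / 0.40101 ≈ 0.8868
  upper = min{1, (1 − p₀)/p₁} = 0.95459 / 0.40101 ≈ 2.3805 → capped at 1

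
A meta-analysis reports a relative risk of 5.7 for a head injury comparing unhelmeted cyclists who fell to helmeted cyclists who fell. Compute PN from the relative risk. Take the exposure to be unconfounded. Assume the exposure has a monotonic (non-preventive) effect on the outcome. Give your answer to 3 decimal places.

PN ≈ 0.825

Under exogeneity and monotonicity, PN = (RR − 1) / RR = 1 − 1/RR.
PN = (5.7 − 1) / 5.7 = 4.7 / 5.7 ≈ 0.8246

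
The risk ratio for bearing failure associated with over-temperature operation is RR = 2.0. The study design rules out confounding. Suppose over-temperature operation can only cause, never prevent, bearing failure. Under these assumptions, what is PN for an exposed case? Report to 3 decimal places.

PN ≈ 0.500

Under exogeneity and monotonicity, PN = (RR − 1) / RR = 1 − 1/RR.
PN = (2.0 − 1) / 2.0 = 1 / 2.0 ≈ 0.5000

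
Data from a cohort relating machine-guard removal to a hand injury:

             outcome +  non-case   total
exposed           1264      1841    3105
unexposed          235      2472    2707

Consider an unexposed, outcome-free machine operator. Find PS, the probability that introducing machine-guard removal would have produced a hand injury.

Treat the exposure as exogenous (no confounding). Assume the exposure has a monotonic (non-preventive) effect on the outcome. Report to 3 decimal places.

PS ≈ 0.351

p₁ = P(outcome | exposed) = 1264/3105 = 0.40709
p₀ = P(outcome | unexposed) = 235/2707 = 0.086812
Under exogeneity and monotonicity, PS = (p₁ − p₀) / (1 − p₀).
PS = (0.40709 − 0.086812) / (1 − 0.086812) = 0.32027 / 0.91319 ≈ 0.3507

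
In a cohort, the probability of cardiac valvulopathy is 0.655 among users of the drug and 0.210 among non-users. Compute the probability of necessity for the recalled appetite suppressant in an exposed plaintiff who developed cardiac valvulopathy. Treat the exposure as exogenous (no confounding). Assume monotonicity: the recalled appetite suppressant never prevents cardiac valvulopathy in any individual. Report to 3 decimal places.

PN ≈ 0.679

Let p₁ = 0.655, p₀ = 0.21.
Under exogeneity and monotonicity, PN = (p₁ − p₀) / p₁.
PN = (0.655 − 0.21) / 0.655 = 0.445 / 0.655 ≈ 0.6794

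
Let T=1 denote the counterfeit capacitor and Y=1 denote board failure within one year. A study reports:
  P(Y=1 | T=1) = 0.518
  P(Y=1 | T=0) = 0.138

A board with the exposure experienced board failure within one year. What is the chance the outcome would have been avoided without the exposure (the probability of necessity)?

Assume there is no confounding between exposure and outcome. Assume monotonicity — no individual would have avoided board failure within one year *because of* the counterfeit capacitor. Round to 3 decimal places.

Let p₁ = 0.518, p₀ = 0.138.
Under exogeneity and monotonicity, PN = (p₁ − p₀) / p₁.
PN = (0.518 − 0.138) / 0.518 = 0.38 / 0.518 ≈ 0.7336

PN ≈ 0.734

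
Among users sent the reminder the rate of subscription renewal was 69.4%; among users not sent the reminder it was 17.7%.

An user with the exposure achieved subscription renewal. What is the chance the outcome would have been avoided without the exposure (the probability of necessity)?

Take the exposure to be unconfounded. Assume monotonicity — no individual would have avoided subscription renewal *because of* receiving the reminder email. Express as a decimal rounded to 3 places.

p₁ = 0.694, p₀ = 0.177.
Under exogeneity and monotonicity, PN = (p₁ − p₀) / p₁.
PN = (0.694 − 0.177) / 0.694 = 0.517 / 0.694 ≈ 0.7450

PN ≈ 0.745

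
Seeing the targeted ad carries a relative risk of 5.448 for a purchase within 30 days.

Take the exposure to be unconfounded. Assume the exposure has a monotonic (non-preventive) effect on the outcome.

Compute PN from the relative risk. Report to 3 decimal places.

PN ≈ 0.816

Under exogeneity and monotonicity, PN = (RR − 1) / RR = 1 − 1/RR.
PN = (5.448 − 1) / 5.448 = 4.448 / 5.448 ≈ 0.8164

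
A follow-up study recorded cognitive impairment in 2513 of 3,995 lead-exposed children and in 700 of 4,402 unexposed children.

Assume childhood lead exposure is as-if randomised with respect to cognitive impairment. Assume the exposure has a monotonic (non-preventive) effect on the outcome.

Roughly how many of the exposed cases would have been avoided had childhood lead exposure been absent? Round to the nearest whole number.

p₁ = P(outcome | exposed) = 2513/3995 = 0.62904
p₀ = P(outcome | unexposed) = 700/4402 = 0.15902
PN = (p₁ − p₀)/p₁ = (0.62904 − 0.15902) / 0.62904 ≈ 0.74720.
Attributable cases ≈ PN × (exposed cases) = 0.74720 × 2513 ≈ 1877.72.

about 1878 cases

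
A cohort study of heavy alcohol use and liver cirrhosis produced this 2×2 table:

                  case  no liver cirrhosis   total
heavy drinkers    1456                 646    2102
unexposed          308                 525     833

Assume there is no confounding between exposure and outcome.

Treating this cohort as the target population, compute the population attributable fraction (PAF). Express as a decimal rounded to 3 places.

p₁ = P(outcome | exposed) = 1456/2102 = 0.69267
p₀ = P(outcome | unexposed) = 308/833 = 0.36975
Exposure prevalence π = 2102/2935 = 0.71618; overall risk P(Y=1) = 0.60102.
Under exogeneity, PAF = [P(Y=1) − p₀]/P(Y=1).
PAF = (0.60102 − 0.36975) / 0.60102 ≈ 0.3848

PAF ≈ 0.385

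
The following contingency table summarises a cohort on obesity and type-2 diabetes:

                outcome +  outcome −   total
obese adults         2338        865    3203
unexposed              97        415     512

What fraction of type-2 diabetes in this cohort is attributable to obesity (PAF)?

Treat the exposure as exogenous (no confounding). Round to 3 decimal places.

PAF ≈ 0.711

p₁ = P(outcome | exposed) = 2338/3203 = 0.72994
p₀ = P(outcome | unexposed) = 97/512 = 0.18945
Exposure prevalence π = 3203/3715 = 0.86218; overall risk P(Y=1) = 0.65545.
Under exogeneity, PAF = [P(Y=1) − p₀]/P(Y=1).
PAF = (0.65545 − 0.18945) / 0.65545 ≈ 0.7110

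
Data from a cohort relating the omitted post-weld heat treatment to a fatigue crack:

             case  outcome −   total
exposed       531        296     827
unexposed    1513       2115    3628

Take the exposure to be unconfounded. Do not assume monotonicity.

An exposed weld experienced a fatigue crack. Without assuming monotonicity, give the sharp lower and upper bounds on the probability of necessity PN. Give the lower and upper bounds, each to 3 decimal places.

0.350 ≤ PN ≤ 0.908

p₁ = P(outcome | exposed) = 531/827 = 0.64208
p₀ = P(outcome | unexposed) = 1513/3628 = 0.41703
Under exogeneity alone the bounds on PN are max{0,(p₁−p₀)/p₁} ≤ PN ≤ min{1,(1−p₀)/p₁}.
  lower = (p₁ − p₀)/p₁ = 0.22505 / 0.64208 ≈ 0.3505
  upper = min{1, (1 − p₀)/p₁} = 0.58297 / 0.64208 ≈ 0.9079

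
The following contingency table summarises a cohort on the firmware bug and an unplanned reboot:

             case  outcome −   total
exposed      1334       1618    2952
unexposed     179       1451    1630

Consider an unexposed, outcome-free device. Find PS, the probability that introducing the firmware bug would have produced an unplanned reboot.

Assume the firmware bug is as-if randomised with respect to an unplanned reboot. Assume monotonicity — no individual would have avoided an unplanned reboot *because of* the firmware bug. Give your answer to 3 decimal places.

p₁ = P(outcome | exposed) = 1334/2952 = 0.4519
p₀ = P(outcome | unexposed) = 179/1630 = 0.10982
Under exogeneity and monotonicity, PS = (p₁ − p₀) / (1 − p₀).
PS = (0.4519 − 0.10982) / (1 − 0.10982) = 0.34208 / 0.89018 ≈ 0.3843

PS ≈ 0.384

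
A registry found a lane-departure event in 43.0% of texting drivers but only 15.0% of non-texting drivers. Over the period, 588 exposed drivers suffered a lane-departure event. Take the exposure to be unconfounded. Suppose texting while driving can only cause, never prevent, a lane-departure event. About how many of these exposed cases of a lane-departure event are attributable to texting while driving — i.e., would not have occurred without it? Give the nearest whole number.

p₁ = 0.43, p₀ = 0.15.
PN = (p₁ − p₀)/p₁ = (0.43 − 0.15) / 0.43 ≈ 0.65116.
Attributable cases ≈ PN × (exposed cases) = 0.65116 × 588 ≈ 382.88.

about 383 cases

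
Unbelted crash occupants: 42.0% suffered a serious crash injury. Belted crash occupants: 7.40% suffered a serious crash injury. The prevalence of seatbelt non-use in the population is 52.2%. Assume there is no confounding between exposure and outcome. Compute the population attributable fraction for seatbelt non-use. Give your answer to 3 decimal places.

p₁ = 0.42, p₀ = 0.074.
Overall risk P(Y=1) = π·p₁ + (1−π)·p₀ = 0.522×0.42 + 0.478×0.074 = 0.25461.
Under exogeneity, PAF = [P(Y=1) − p₀] / P(Y=1).
PAF = (0.25461 − 0.074) / 0.25461 ≈ 0.7094

PAF ≈ 0.709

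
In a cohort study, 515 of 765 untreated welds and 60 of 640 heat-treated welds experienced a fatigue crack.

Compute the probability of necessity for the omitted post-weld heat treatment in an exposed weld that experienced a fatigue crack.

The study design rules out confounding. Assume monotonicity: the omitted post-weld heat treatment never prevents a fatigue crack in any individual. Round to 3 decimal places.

p₁ = P(outcome | exposed) = 515/765 = 0.6732
p₀ = P(outcome | unexposed) = 60/640 = 0.09375
Under exogeneity and monotonicity, PN = (p₁ − p₀) / p₁.
PN = (0.6732 − 0.09375) / 0.6732 = 0.57945 / 0.6732 ≈ 0.8607

PN ≈ 0.861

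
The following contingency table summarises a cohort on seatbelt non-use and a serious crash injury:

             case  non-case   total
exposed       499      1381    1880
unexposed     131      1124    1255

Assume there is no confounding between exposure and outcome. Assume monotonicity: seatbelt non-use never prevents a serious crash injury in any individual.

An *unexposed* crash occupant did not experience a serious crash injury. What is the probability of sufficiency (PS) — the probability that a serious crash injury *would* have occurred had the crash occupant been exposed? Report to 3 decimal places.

p₁ = P(outcome | exposed) = 499/1880 = 0.26543
p₀ = P(outcome | unexposed) = 131/1255 = 0.10438
Under exogeneity and monotonicity, PS = (p₁ − p₀)/(1 − p₀).
PS = (0.26543 − 0.10438) / 0.89562 ≈ 0.1798

PS ≈ 0.180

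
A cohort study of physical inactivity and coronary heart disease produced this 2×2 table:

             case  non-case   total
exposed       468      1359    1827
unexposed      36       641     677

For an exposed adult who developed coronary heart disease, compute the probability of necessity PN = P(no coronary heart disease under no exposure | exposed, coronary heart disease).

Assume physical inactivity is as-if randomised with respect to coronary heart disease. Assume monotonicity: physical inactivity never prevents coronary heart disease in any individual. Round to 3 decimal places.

PN ≈ 0.792

p₁ = P(outcome | exposed) = 468/1827 = 0.25616
p₀ = P(outcome | unexposed) = 36/677 = 0.053176
Under exogeneity and monotonicity, PN = (p₁ − p₀) / p₁.
PN = (0.25616 − 0.053176) / 0.25616 = 0.20298 / 0.25616 ≈ 0.7924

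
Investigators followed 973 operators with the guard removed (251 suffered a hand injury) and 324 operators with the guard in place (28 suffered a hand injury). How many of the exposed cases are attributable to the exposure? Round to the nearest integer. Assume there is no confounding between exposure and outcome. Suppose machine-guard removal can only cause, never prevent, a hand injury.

p₁ = P(outcome | exposed) = 251/973 = 0.25797
p₀ = P(outcome | unexposed) = 28/324 = 0.08642
PN = (p₁ − p₀)/p₁ = (0.25797 − 0.08642) / 0.25797 ≈ 0.66499.
Attributable cases ≈ PN × (exposed cases) = 0.66499 × 251 ≈ 166.91.

about 167 cases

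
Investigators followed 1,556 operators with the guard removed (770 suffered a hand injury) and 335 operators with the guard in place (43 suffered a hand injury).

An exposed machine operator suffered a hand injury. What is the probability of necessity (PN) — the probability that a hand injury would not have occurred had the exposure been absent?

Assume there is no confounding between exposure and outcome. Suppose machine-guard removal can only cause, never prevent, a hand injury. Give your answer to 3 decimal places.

p₁ = P(outcome | exposed) = 770/1556 = 0.49486
p₀ = P(outcome | unexposed) = 43/335 = 0.12836
Under exogeneity and monotonicity, PN = (p₁ − p₀) / p₁.
PN = (0.49486 − 0.12836) / 0.49486 = 0.3665 / 0.49486 ≈ 0.7406

PN ≈ 0.741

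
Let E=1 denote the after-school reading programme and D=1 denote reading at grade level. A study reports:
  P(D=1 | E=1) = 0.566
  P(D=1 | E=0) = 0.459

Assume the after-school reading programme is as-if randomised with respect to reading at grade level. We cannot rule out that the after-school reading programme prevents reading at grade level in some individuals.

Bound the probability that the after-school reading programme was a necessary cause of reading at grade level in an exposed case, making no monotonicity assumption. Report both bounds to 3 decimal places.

0.189 ≤ PN ≤ 0.956

Let p₁ = 0.566, p₀ = 0.459.
Under exogeneity alone the bounds on PN are max{0,(p₁−p₀)/p₁} ≤ PN ≤ min{1,(1−p₀)/p₁}.
  lower = (p₁ − p₀)/p₁ = 0.107 / 0.566 ≈ 0.1890
  upper = min{1, (1 − p₀)/p₁} = 0.541 / 0.566 ≈ 0.9558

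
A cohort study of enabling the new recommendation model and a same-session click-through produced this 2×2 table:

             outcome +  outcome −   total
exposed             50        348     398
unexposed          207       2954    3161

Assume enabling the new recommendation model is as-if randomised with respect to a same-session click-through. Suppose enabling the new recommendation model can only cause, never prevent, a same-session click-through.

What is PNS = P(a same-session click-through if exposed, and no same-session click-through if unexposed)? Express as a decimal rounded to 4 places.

p₁ = P(outcome | exposed) = 50/398 = 0.12563
p₀ = P(outcome | unexposed) = 207/3161 = 0.065486
Under exogeneity and monotonicity, PNS = p₁ − p₀.
PNS = 0.12563 − 0.065486 = 0.060143

PNS ≈ 0.0601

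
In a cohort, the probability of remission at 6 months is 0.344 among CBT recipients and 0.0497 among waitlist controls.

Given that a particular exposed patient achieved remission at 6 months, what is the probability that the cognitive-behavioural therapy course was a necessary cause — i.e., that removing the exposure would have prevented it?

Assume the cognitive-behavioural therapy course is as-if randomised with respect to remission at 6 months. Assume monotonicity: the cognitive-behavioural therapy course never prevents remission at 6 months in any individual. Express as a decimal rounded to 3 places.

PN ≈ 0.856

Let p₁ = 0.344, p₀ = 0.0497.
Under exogeneity and monotonicity, PN = (p₁ − p₀) / p₁.
PN = (0.344 − 0.0497) / 0.344 = 0.2943 / 0.344 ≈ 0.8555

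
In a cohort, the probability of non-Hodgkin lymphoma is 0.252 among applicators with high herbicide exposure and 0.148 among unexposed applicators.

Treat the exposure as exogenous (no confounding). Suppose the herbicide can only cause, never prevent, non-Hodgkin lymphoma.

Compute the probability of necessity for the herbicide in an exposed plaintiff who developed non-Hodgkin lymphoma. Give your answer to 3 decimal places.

Let p₁ = 0.252, p₀ = 0.148.
Under exogeneity and monotonicity, PN = (p₁ − p₀) / p₁.
PN = (0.252 − 0.148) / 0.252 = 0.104 / 0.252 ≈ 0.4127

PN ≈ 0.413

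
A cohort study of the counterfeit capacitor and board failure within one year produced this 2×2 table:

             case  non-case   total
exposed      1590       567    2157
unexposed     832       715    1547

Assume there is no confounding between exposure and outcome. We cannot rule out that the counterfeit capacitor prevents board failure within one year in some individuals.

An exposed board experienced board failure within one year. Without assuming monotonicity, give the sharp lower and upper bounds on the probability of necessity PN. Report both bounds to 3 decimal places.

0.270 ≤ PN ≤ 0.627

p₁ = P(outcome | exposed) = 1590/2157 = 0.73713
p₀ = P(outcome | unexposed) = 832/1547 = 0.53782
Under exogeneity alone the bounds on PN are max{0,(p₁−p₀)/p₁} ≤ PN ≤ min{1,(1−p₀)/p₁}.
  lower = (p₁ − p₀)/p₁ = 0.19932 / 0.73713 ≈ 0.2704
  upper = min{1, (1 − p₀)/p₁} = 0.46218 / 0.73713 ≈ 0.6270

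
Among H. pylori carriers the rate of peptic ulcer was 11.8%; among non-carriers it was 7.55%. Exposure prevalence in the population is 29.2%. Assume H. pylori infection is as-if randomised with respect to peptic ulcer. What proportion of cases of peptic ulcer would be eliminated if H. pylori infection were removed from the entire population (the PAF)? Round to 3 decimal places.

p₁ = 0.118, p₀ = 0.0755.
Overall risk P(Y=1) = π·p₁ + (1−π)·p₀ = 0.292×0.118 + 0.708×0.0755 = 0.08791.
Under exogeneity, PAF = [P(Y=1) − p₀] / P(Y=1).
PAF = (0.08791 − 0.0755) / 0.08791 ≈ 0.1412

PAF ≈ 0.141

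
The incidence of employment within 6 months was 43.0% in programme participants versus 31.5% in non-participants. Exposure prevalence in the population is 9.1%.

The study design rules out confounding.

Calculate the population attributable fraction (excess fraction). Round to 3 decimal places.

p₁ = 0.43, p₀ = 0.315.
Overall risk P(Y=1) = π·p₁ + (1−π)·p₀ = 0.091×0.43 + 0.909×0.315 = 0.32547.
Under exogeneity, PAF = [P(Y=1) − p₀] / P(Y=1).
PAF = (0.32547 − 0.315) / 0.32547 ≈ 0.0322

PAF ≈ 0.032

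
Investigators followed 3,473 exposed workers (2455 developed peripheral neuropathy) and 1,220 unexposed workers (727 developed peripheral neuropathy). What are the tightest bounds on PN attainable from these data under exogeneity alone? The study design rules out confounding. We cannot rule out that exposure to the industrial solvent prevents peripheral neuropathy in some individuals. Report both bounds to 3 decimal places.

0.157 ≤ PN ≤ 0.572

p₁ = P(outcome | exposed) = 2455/3473 = 0.70688
p₀ = P(outcome | unexposed) = 727/1220 = 0.5959
Under exogeneity alone the bounds on PN are max{0,(p₁−p₀)/p₁} ≤ PN ≤ min{1,(1−p₀)/p₁}.
  lower = (p₁ − p₀)/p₁ = 0.11098 / 0.70688 ≈ 0.1570
  upper = min{1, (1 − p₀)/p₁} = 0.4041 / 0.70688 ≈ 0.5717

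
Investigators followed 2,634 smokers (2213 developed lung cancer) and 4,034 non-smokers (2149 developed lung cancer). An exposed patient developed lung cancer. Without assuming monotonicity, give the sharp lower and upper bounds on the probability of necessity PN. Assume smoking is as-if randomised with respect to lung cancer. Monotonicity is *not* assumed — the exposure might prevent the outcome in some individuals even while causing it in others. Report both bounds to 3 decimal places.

0.366 ≤ PN ≤ 0.556

p₁ = P(outcome | exposed) = 2213/2634 = 0.84017
p₀ = P(outcome | unexposed) = 2149/4034 = 0.53272
Under exogeneity alone the bounds on PN are max{0,(p₁−p₀)/p₁} ≤ PN ≤ min{1,(1−p₀)/p₁}.
  lower = (p₁ − p₀)/p₁ = 0.30745 / 0.84017 ≈ 0.3659
  upper = min{1, (1 − p₀)/p₁} = 0.46728 / 0.84017 ≈ 0.5562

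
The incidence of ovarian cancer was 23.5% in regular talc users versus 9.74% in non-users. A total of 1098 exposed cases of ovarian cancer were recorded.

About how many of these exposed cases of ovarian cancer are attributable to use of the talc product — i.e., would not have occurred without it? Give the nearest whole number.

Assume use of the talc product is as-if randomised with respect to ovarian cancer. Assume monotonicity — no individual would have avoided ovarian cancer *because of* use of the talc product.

p₁ = 0.235, p₀ = 0.0974.
PN = (p₁ − p₀)/p₁ = (0.235 − 0.0974) / 0.235 ≈ 0.58553.
Attributable cases ≈ PN × (exposed cases) = 0.58553 × 1098 ≈ 642.91.

about 643 cases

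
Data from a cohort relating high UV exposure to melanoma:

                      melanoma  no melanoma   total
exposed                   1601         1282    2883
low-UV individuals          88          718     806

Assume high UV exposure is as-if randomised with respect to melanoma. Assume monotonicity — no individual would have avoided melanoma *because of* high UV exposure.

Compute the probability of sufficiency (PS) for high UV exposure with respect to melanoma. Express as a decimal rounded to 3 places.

PS ≈ 0.501

p₁ = P(outcome | exposed) = 1601/2883 = 0.55532
p₀ = P(outcome | unexposed) = 88/806 = 0.10918
Under exogeneity and monotonicity, PS = (p₁ − p₀)/(1 − p₀).
PS = (0.55532 − 0.10918) / 0.89082 ≈ 0.5008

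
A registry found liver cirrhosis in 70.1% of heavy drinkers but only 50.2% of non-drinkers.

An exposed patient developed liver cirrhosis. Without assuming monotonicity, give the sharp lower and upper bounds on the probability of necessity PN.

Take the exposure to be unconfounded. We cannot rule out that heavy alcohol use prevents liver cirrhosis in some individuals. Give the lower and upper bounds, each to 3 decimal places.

0.284 ≤ PN ≤ 0.710

p₁ = 0.701, p₀ = 0.502.
Under exogeneity alone the bounds on PN are max{0,(p₁−p₀)/p₁} ≤ PN ≤ min{1,(1−p₀)/p₁}.
  lower = (p₁ − p₀)/p₁ = 0.199 / 0.701 ≈ 0.2839
  upper = min{1, (1 − p₀)/p₁} = 0.498 / 0.701 ≈ 0.7104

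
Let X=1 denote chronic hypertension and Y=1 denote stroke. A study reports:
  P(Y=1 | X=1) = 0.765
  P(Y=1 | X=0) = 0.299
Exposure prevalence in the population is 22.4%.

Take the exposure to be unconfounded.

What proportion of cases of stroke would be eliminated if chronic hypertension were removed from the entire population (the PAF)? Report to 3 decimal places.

PAF ≈ 0.259

Let p₁ = 0.765, p₀ = 0.299.
Overall risk P(Y=1) = π·p₁ + (1−π)·p₀ = 0.224×0.765 + 0.776×0.299 = 0.40338.
Under exogeneity, PAF = [P(Y=1) − p₀] / P(Y=1).
PAF = (0.40338 − 0.299) / 0.40338 ≈ 0.2588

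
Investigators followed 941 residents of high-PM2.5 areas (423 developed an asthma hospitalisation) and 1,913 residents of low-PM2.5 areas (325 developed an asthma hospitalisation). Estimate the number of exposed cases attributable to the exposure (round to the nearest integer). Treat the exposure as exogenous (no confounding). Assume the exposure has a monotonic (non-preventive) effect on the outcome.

about 263 cases

p₁ = P(outcome | exposed) = 423/941 = 0.44952
p₀ = P(outcome | unexposed) = 325/1913 = 0.16989
PN = (p₁ − p₀)/p₁ = (0.44952 − 0.16989) / 0.44952 ≈ 0.62206.
Attributable cases ≈ PN × (exposed cases) = 0.62206 × 423 ≈ 263.13.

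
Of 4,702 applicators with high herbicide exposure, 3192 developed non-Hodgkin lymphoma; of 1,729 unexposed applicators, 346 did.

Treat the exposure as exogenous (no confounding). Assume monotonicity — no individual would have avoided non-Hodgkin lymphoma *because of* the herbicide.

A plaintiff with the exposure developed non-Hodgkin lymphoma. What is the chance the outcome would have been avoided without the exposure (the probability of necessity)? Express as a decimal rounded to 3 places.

p₁ = P(outcome | exposed) = 3192/4702 = 0.67886
p₀ = P(outcome | unexposed) = 346/1729 = 0.20012
Under exogeneity and monotonicity, PN = (p₁ − p₀) / p₁.
PN = (0.67886 − 0.20012) / 0.67886 = 0.47874 / 0.67886 ≈ 0.7052

PN ≈ 0.705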